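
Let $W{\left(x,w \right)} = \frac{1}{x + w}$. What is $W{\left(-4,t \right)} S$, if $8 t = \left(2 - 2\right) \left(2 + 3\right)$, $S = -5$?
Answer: $\frac{5}{4} \approx 1.25$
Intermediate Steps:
$t = 0$ ($t = \frac{\left(2 - 2\right) \left(2 + 3\right)}{8} = \frac{0 \cdot 5}{8} = \frac{1}{8} \cdot 0 = 0$)
$W{\left(x,w \right)} = \frac{1}{w + x}$
$W{\left(-4,t \right)} S = \frac{1}{0 - 4} \left(-5\right) = \frac{1}{-4} \left(-5\right) = \left(- \frac{1}{4}\right) \left(-5\right) = \frac{5}{4}$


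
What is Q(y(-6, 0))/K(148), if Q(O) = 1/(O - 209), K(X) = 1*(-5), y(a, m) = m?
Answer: 1/1045 ≈ 0.00095694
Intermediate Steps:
K(X) = -5
Q(O) = 1/(-209 + O)
Q(y(-6, 0))/K(148) = 1/((-209 + 0)*(-5)) = -1/5/(-209) = -1/209*(-1/5) = 1/1045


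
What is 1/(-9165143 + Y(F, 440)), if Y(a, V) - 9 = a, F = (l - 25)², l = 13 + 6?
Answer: -1/9165098 ≈ -1.0911e-7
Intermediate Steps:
l = 19
F = 36 (F = (19 - 25)² = (-6)² = 36)
Y(a, V) = 9 + a
1/(-9165143 + Y(F, 440)) = 1/(-9165143 + (9 + 36)) = 1/(-9165143 + 45) = 1/(-9165098) = -1/9165098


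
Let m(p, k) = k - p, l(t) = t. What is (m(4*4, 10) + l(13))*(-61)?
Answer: -427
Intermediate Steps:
(m(4*4, 10) + l(13))*(-61) = ((10 - 4*4) + 13)*(-61) = ((10 - 1*16) + 13)*(-61) = ((10 - 16) + 13)*(-61) = (-6 + 13)*(-61) = 7*(-61) = -427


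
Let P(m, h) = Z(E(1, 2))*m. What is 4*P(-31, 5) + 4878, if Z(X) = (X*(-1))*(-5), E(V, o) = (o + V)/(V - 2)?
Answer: 6738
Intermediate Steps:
E(V, o) = (V + o)/(-2 + V)
Z(X) = 5*X (Z(X) = -X*(-5) = 5*X)
P(m, h) = -15*m (P(m, h) = (5*((1 + 2)/(-2 + 1)))*m = (5*(3/(-1)))*m = (5*(-1*3))*m = (5*(-3))*m = -15*m)
4*P(-31, 5) + 4878 = 4*(-15*(-31)) + 4878 = 4*465 + 4878 = 1860 + 4878 = 6738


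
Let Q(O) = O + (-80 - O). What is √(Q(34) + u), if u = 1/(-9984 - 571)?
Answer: I*√8912652555/10555 ≈ 8.9443*I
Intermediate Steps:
Q(O) = -80
u = -1/10555 (u = 1/(-10555) = -1/10555 ≈ -9.4742e-5)
√(Q(34) + u) = √(-80 - 1/10555) = √(-844401/10555) = I*√8912652555/10555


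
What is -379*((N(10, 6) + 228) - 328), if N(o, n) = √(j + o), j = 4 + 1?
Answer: 37900 - 379*√15 ≈ 36432.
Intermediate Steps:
j = 5
N(o, n) = √(5 + o)
-379*((N(10, 6) + 228) - 328) = -379*((√(5 + 10) + 228) - 328) = -379*((√15 + 228) - 328) = -379*((228 + √15) - 328) = -379*(-100 + √15) = 37900 - 379*√15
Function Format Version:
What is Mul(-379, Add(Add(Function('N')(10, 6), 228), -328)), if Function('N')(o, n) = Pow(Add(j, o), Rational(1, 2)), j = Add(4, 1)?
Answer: Add(37900, Mul(-379, Pow(15, Rational(1, 2)))) ≈ 36432.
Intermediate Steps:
j = 5
Function('N')(o, n) = Pow(Add(5, o), Rational(1, 2))
Mul(-379, Add(Add(Function('N')(10, 6), 228), -328)) = Mul(-379, Add(Add(Pow(Add(5, 10), Rational(1, 2)), 228), -328)) = Mul(-379, Add(Add(Pow(15, Rational(1, 2)), 228), -328)) = Mul(-379, Add(Add(228, Pow(15, Rational(1, 2))), -328)) = Mul(-379, Add(-100, Pow(15, Rational(1, 2)))) = Add(37900, Mul(-379, Pow(15, Rational(1, 2))))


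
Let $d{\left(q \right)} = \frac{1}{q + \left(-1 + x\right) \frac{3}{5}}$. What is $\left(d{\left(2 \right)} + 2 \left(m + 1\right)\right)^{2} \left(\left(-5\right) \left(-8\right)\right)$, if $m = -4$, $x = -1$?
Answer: $\frac{1805}{2} \approx 902.5$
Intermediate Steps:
$d{\left(q \right)} = \frac{1}{- \frac{6}{5} + q}$ ($d{\left(q \right)} = \frac{1}{q + \left(-1 - 1\right) \frac{3}{5}} = \frac{1}{q - 2 \cdot 3 \cdot \frac{1}{5}} = \frac{1}{q - \frac{6}{5}} = \frac{1}{- \frac{6}{5} + q}$)
$\left(d{\left(2 \right)} + 2 \left(m + 1\right)\right)^{2} \left(\left(-5\right) \left(-8\right)\right) = \left(\frac{5}{-6 + 5 \cdot 2} + 2 \left(-4 + 1\right)\right)^{2} \left(\left(-5\right) \left(-8\right)\right) = \left(\frac{5}{-6 + 10} + 2 \left(-3\right)\right)^{2} \cdot 40 = \left(\frac{5}{4} - 6\right)^{2} \cdot 40 = \left(- \frac{19}{4}\right)^{2} \cdot 40 = \frac{361}{16} \cdot 40 = \frac{1805}{2}$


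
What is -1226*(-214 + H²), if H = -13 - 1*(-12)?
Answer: 261138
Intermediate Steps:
H = -1 (H = -13 + 12 = -1)
-1226*(-214 + H²) = -1226*(-214 + (-1)²) = -1226*(-214 + 1) = -1226*(-213) = 261138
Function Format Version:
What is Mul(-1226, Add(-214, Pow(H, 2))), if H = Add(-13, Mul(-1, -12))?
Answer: 261138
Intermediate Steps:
H = -1 (H = Add(-13, 12) = -1)
Mul(-1226, Add(-214, Pow(H, 2))) = Mul(-1226, Add(-214, Pow(-1, 2))) = Mul(-1226, Add(-214, 1)) = Mul(-1226, -213) = 261138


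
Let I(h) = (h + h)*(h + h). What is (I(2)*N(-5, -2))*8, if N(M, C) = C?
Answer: -256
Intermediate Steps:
I(h) = 4*h² (I(h) = (2*h)*(2*h) = 4*h²)
(I(2)*N(-5, -2))*8 = ((4*2²)*(-2))*8 = ((4*4)*(-2))*8 = (16*(-2))*8 = -32*8 = -256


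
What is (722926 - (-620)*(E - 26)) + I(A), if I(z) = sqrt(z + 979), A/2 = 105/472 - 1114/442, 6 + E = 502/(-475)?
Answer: 66730922/95 + 5*sqrt(26506213799)/26078 ≈ 7.0246e+5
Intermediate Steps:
E = -3352/475 (E = -6 + 502/(-475) = -6 + 502*(-1/475) = -6 - 502/475 = -3352/475 ≈ -7.0568)
A = -239699/52156 (A = 2*(105/472 - 1114/442) = 2*(105*(1/472) - 1114*1/442) = 2*(105/472 - 557/221) = 2*(-239699/104312) = -239699/52156 ≈ -4.5958)
I(z) = sqrt(979 + z)
(722926 - (-620)*(E - 26)) + I(A) = (722926 - (-620)*(-3352/475 - 26)) + sqrt(979 - 239699/52156) = (722926 - (-620)*(-15702)/475) + sqrt(50821025/52156) = (722926 - 1*1947048/95) + 5*sqrt(26506213799)/26078 = (722926 - 1947048/95) + 5*sqrt(26506213799)/26078 = 66730922/95 + 5*sqrt(26506213799)/26078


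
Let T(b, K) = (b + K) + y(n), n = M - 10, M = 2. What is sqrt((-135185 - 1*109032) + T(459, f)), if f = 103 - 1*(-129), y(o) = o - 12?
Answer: I*sqrt(243546) ≈ 493.5*I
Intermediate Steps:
n = -8 (n = 2 - 10 = -8)
y(o) = -12 + o
f = 232 (f = 103 + 129 = 232)
T(b, K) = -20 + K + b (T(b, K) = (b + K) + (-12 - 8) = (K + b) - 20 = -20 + K + b)
sqrt((-135185 - 1*109032) + T(459, f)) = sqrt((-135185 - 1*109032) + (-20 + 232 + 459)) = sqrt((-135185 - 109032) + 671) = sqrt(-244217 + 671) = sqrt(-243546) = I*sqrt(243546)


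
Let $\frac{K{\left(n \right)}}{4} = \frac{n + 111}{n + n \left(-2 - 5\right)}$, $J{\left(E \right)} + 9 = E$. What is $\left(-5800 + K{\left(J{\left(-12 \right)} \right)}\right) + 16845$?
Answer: $\frac{77335}{7} \approx 11048.0$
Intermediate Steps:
$J{\left(E \right)} = -9 + E$
$K{\left(n \right)} = - \frac{2 \left(111 + n\right)}{3 n}$ ($K{\left(n \right)} = 4 \frac{n + 111}{n + n \left(-2 - 5\right)} = 4 \frac{111 + n}{n + n \left(-7\right)} = 4 \frac{111 + n}{n - 7 n} = 4 \frac{111 + n}{\left(-6\right) n} = 4 \left(111 + n\right) \left(- \frac{1}{6 n}\right) = 4 \left(- \frac{111 + n}{6 n}\right) = - \frac{2 \left(111 + n\right)}{3 n}$)
$\left(-5800 + K{\left(J{\left(-12 \right)} \right)}\right) + 16845 = \left(-5800 - \left(\frac{2}{3} + \frac{74}{-9 - 12}\right)\right) + 16845 = \left(-5800 - \left(\frac{2}{3} + \frac{74}{-21}\right)\right) + 16845 = \left(-5800 - - \frac{20}{7}\right) + 16845 = \left(-5800 + \left(- \frac{2}{3} + \frac{74}{21}\right)\right) + 16845 = \left(-5800 + \frac{20}{7}\right) + 16845 = - \frac{40580}{7} + 16845 = \frac{77335}{7}$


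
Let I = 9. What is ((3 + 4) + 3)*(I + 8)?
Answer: 170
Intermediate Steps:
((3 + 4) + 3)*(I + 8) = ((3 + 4) + 3)*(9 + 8) = (7 + 3)*17 = 10*17 = 170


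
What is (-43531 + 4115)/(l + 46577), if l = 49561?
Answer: -19708/48069 ≈ -0.40999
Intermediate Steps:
(-43531 + 4115)/(l + 46577) = (-43531 + 4115)/(49561 + 46577) = -39416/96138 = -39416*1/96138 = -19708/48069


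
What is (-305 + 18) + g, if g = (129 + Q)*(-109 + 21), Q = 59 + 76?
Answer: -23519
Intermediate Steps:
Q = 135
g = -23232 (g = (129 + 135)*(-109 + 21) = 264*(-88) = -23232)
(-305 + 18) + g = (-305 + 18) - 23232 = -287 - 23232 = -23519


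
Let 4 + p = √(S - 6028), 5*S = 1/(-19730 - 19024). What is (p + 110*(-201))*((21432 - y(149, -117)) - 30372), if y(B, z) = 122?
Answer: 200397068 - 4531*I*√25148020928330/32295 ≈ 2.004e+8 - 7.0358e+5*I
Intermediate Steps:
S = -1/193770 (S = 1/(5*(-19730 - 19024)) = (⅕)/(-38754) = (⅕)*(-1/38754) = -1/193770 ≈ -5.1608e-6)
p = -4 + I*√25148020928330/64590 (p = -4 + √(-1/193770 - 6028) = -4 + √(-1168045561/193770) = -4 + I*√25148020928330/64590 ≈ -4.0 + 77.64*I)
(p + 110*(-201))*((21432 - y(149, -117)) - 30372) = ((-4 + I*√25148020928330/64590) + 110*(-201))*((21432 - 1*122) - 30372) = ((-4 + I*√25148020928330/64590) - 22110)*((21432 - 122) - 30372) = (-22114 + I*√25148020928330/64590)*(21310 - 30372) = (-22114 + I*√25148020928330/64590)*(-9062) = 200397068 - 4531*I*√25148020928330/32295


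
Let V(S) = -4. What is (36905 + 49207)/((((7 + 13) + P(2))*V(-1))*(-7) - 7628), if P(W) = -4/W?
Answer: -1656/137 ≈ -12.088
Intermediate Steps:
(36905 + 49207)/((((7 + 13) + P(2))*V(-1))*(-7) - 7628) = (36905 + 49207)/((((7 + 13) - 4/2)*(-4))*(-7) - 7628) = 86112/(((20 - 4*½)*(-4))*(-7) - 7628) = 86112/(((20 - 2)*(-4))*(-7) - 7628) = 86112/((18*(-4))*(-7) - 7628) = 86112/(-72*(-7) - 7628) = 86112/(504 - 7628) = 86112/(-7124) = 86112*(-1/7124) = -1656/137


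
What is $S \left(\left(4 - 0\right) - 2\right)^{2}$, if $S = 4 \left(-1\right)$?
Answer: $-16$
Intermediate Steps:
$S = -4$
$S \left(\left(4 - 0\right) - 2\right)^{2} = - 4 \left(\left(4 - 0\right) - 2\right)^{2} = - 4 \left(\left(4 + 0\right) - 2\right)^{2} = - 4 \left(4 - 2\right)^{2} = - 4 \cdot 2^{2} = \left(-4\right) 4 = -16$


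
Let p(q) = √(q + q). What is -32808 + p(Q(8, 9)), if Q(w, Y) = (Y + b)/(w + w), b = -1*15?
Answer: -32808 + I*√3/2 ≈ -32808.0 + 0.86602*I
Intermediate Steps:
b = -15
Q(w, Y) = (-15 + Y)/(2*w) (Q(w, Y) = (Y - 15)/(w + w) = (-15 + Y)/((2*w)) = (-15 + Y)*(1/(2*w)) = (-15 + Y)/(2*w))
p(q) = √2*√q (p(q) = √(2*q) = √2*√q)
-32808 + p(Q(8, 9)) = -32808 + √2*√((½)*(-15 + 9)/8) = -32808 + √2*√((½)*(⅛)*(-6)) = -32808 + √2*√(-3/8) = -32808 + √2*(I*√6/4) = -32808 + I*√3/2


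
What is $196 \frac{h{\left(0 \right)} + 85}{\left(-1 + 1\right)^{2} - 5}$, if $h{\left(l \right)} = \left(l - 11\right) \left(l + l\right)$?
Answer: $-3332$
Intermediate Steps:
$h{\left(l \right)} = 2 l \left(-11 + l\right)$ ($h{\left(l \right)} = \left(-11 + l\right) 2 l = 2 l \left(-11 + l\right)$)
$196 \frac{h{\left(0 \right)} + 85}{\left(-1 + 1\right)^{2} - 5} = 196 \frac{2 \cdot 0 \left(-11 + 0\right) + 85}{\left(-1 + 1\right)^{2} - 5} = 196 \frac{2 \cdot 0 \left(-11\right) + 85}{0^{2} - 5} = 196 \frac{0 + 85}{0 - 5} = 196 \frac{85}{-5} = 196 \cdot 85 \left(- \frac{1}{5}\right) = 196 \left(-17\right) = -3332$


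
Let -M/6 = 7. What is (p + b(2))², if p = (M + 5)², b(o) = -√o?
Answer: (-1369 + √2)² ≈ 1.8703e+6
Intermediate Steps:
M = -42 (M = -6*7 = -42)
p = 1369 (p = (-42 + 5)² = (-37)² = 1369)
(p + b(2))² = (1369 - √2)²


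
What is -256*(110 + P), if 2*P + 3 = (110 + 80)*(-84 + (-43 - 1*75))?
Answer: 4884864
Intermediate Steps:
P = -38383/2 (P = -3/2 + ((110 + 80)*(-84 + (-43 - 1*75)))/2 = -3/2 + (190*(-84 + (-43 - 75)))/2 = -3/2 + (190*(-84 - 118))/2 = -3/2 + (190*(-202))/2 = -3/2 + (½)*(-38380) = -3/2 - 19190 = -38383/2 ≈ -19192.)
-256*(110 + P) = -256*(110 - 38383/2) = -256*(-38163/2) = 4884864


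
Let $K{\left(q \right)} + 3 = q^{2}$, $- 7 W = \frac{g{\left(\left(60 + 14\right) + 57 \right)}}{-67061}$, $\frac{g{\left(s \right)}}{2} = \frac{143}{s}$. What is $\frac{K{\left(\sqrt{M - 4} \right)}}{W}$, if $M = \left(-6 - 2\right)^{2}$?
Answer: $\frac{3505211409}{286} \approx 1.2256 \cdot 10^{7}$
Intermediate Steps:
$M = 64$ ($M = \left(-8\right)^{2} = 64$)
$g{\left(s \right)} = \frac{286}{s}$ ($g{\left(s \right)} = 2 \frac{143}{s} = \frac{286}{s}$)
$W = \frac{286}{61494937}$ ($W = - \frac{\frac{286}{\left(60 + 14\right) + 57} \frac{1}{-67061}}{7} = - \frac{\frac{286}{74 + 57} \left(- \frac{1}{67061}\right)}{7} = - \frac{\frac{286}{131} \left(- \frac{1}{67061}\right)}{7} = \left(- \frac{1}{7}\right) \left(- \frac{286}{8784991}\right) = \frac{286}{61494937} \approx 4.6508 \cdot 10^{-6}$)
$K{\left(q \right)} = -3 + q^{2}$
$\frac{K{\left(\sqrt{M - 4} \right)}}{W} = \frac{-3 + \left(\sqrt{64 - 4}\right)^{2}}{\frac{286}{61494937}} = \left(-3 + \left(\sqrt{60}\right)^{2}\right) \frac{61494937}{286} = \left(-3 + \left(2 \sqrt{15}\right)^{2}\right) \frac{61494937}{286} = \left(-3 + 60\right) \frac{61494937}{286} = 57 \cdot \frac{61494937}{286} = \frac{3505211409}{286}$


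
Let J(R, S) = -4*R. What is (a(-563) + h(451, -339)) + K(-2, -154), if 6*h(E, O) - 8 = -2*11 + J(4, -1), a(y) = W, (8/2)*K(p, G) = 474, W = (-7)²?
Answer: 325/2 ≈ 162.50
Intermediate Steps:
W = 49
K(p, G) = 237/2 (K(p, G) = (¼)*474 = 237/2)
a(y) = 49
h(E, O) = -5 (h(E, O) = 4/3 + (-2*11 - 4*4)/6 = 4/3 + (-22 - 16)/6 = 4/3 + (⅙)*(-38) = 4/3 - 19/3 = -5)
(a(-563) + h(451, -339)) + K(-2, -154) = (49 - 5) + 237/2 = 44 + 237/2 = 325/2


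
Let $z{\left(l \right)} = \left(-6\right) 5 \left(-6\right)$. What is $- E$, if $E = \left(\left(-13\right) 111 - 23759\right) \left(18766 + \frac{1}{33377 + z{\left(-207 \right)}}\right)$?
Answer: $\frac{15870472168926}{33557} \approx 4.7294 \cdot 10^{8}$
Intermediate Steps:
$z{\left(l \right)} = 180$ ($z{\left(l \right)} = \left(-30\right) \left(-6\right) = 180$)
$E = - \frac{15870472168926}{33557}$ ($E = \left(\left(-13\right) 111 - 23759\right) \left(18766 + \frac{1}{33377 + 180}\right) = \left(-1443 - 23759\right) \left(18766 + \frac{1}{33557}\right) = - 25202 \left(18766 + \frac{1}{33557}\right) = \left(-25202\right) \frac{629730663}{33557} = - \frac{15870472168926}{33557} \approx -4.7294 \cdot 10^{8}$)
$- E = \left(-1\right) \left(- \frac{15870472168926}{33557}\right) = \frac{15870472168926}{33557}$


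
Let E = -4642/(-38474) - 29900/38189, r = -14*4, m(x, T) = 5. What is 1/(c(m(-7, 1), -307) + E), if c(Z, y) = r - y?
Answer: 734641793/183908540412 ≈ 0.0039946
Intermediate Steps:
r = -56
c(Z, y) = -56 - y
E = -486549631/734641793 (E = -4642*(-1/38474) - 29900*1/38189 = 2321/19237 - 29900/38189 = -486549631/734641793 ≈ -0.66230)
1/(c(m(-7, 1), -307) + E) = 1/((-56 - 1*(-307)) - 486549631/734641793) = 1/((-56 + 307) - 486549631/734641793) = 1/(251 - 486549631/734641793) = 1/(183908540412/734641793) = 734641793/183908540412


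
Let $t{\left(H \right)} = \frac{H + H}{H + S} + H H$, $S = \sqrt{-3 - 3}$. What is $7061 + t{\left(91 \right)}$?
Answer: $\frac{127155716}{8287} - \frac{182 i \sqrt{6}}{8287} \approx 15344.0 - 0.053796 i$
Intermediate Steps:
$S = i \sqrt{6}$ ($S = \sqrt{-6} = i \sqrt{6} \approx 2.4495 i$)
$t{\left(H \right)} = H^{2} + \frac{2 H}{H + i \sqrt{6}}$ ($t{\left(H \right)} = \frac{H + H}{H + i \sqrt{6}} + H H = \frac{2 H}{H + i \sqrt{6}} + H^{2} = H^{2} + \frac{2 H}{H + i \sqrt{6}}$)
$7061 + t{\left(91 \right)} = 7061 + \frac{91 \left(2 + 91^{2} + i 91 \sqrt{6}\right)}{91 + i \sqrt{6}} = 7061 + \frac{91 \left(2 + 8281 + 91 i \sqrt{6}\right)}{91 + i \sqrt{6}} = 7061 + \frac{91 \left(8283 + 91 i \sqrt{6}\right)}{91 + i \sqrt{6}}$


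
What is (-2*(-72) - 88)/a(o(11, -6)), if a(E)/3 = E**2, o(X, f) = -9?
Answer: 56/243 ≈ 0.23045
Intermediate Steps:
a(E) = 3*E**2
(-2*(-72) - 88)/a(o(11, -6)) = (-2*(-72) - 88)/((3*(-9)**2)) = (144 - 88)/((3*81)) = 56/243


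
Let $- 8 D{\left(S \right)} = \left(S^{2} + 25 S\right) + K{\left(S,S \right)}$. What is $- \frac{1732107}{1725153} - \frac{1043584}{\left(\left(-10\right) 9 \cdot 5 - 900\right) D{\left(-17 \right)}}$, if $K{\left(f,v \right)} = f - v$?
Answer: $\frac{293431702117}{6598710225} \approx 44.468$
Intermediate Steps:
$D{\left(S \right)} = - \frac{25 S}{8} - \frac{S^{2}}{8}$ ($D{\left(S \right)} = - \frac{\left(S^{2} + 25 S\right) + \left(S - S\right)}{8} = - \frac{\left(S^{2} + 25 S\right) + 0}{8} = - \frac{S^{2} + 25 S}{8} = - \frac{25 S}{8} - \frac{S^{2}}{8}$)
$- \frac{1732107}{1725153} - \frac{1043584}{\left(\left(-10\right) 9 \cdot 5 - 900\right) D{\left(-17 \right)}} = - \frac{1732107}{1725153} - \frac{1043584}{\left(\left(-10\right) 9 \cdot 5 - 900\right) \frac{1}{8} \left(-17\right) \left(-25 - -17\right)} = \left(-1732107\right) \frac{1}{1725153} - \frac{1043584}{\left(\left(-90\right) 5 - 900\right) \frac{1}{8} \left(-17\right) \left(-25 + 17\right)} = - \frac{577369}{575051} - \frac{1043584}{\left(-450 - 900\right) \frac{1}{8} \left(-17\right) \left(-8\right)} = - \frac{577369}{575051} - \frac{1043584}{\left(-1350\right) 17} = - \frac{577369}{575051} - \frac{1043584}{-22950} = - \frac{577369}{575051} - - \frac{521792}{11475} = - \frac{577369}{575051} + \frac{521792}{11475} = \frac{293431702117}{6598710225}$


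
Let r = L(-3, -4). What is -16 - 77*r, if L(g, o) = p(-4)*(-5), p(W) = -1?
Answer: -401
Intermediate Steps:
L(g, o) = 5 (L(g, o) = -1*(-5) = 5)
r = 5
-16 - 77*r = -16 - 77*5 = -16 - 385 = -401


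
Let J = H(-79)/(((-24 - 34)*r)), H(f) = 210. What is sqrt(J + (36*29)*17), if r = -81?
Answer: 37*sqrt(883137)/261 ≈ 133.22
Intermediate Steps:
J = 35/783 (J = 210/(((-24 - 34)*(-81))) = 210/((-58*(-81))) = 210/4698 = 210*(1/4698) = 35/783 ≈ 0.044700)
sqrt(J + (36*29)*17) = sqrt(35/783 + (36*29)*17) = sqrt(35/783 + 1044*17) = sqrt(35/783 + 17748) = sqrt(13896719/783) = 37*sqrt(883137)/261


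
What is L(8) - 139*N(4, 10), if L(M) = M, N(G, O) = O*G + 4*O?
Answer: -11112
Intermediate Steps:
N(G, O) = 4*O + G*O (N(G, O) = G*O + 4*O = 4*O + G*O)
L(8) - 139*N(4, 10) = 8 - 1390*(4 + 4) = 8 - 1390*8 = 8 - 139*80 = 8 - 11120 = -11112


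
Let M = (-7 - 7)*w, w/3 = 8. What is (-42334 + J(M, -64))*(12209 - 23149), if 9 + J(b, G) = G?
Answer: 463932580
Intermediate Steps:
w = 24 (w = 3*8 = 24)
M = -336 (M = (-7 - 7)*24 = -14*24 = -336)
J(b, G) = -9 + G
(-42334 + J(M, -64))*(12209 - 23149) = (-42334 + (-9 - 64))*(12209 - 23149) = (-42334 - 73)*(-10940) = -42407*(-10940) = 463932580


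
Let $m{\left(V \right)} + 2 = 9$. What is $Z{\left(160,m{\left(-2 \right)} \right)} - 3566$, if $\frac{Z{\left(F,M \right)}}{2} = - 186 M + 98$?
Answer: $-5974$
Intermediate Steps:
$m{\left(V \right)} = 7$ ($m{\left(V \right)} = -2 + 9 = 7$)
$Z{\left(F,M \right)} = 196 - 372 M$ ($Z{\left(F,M \right)} = 2 \left(- 186 M + 98\right) = 2 \left(98 - 186 M\right) = 196 - 372 M$)
$Z{\left(160,m{\left(-2 \right)} \right)} - 3566 = \left(196 - 2604\right) - 3566 = -2408 - 3566 = -5974$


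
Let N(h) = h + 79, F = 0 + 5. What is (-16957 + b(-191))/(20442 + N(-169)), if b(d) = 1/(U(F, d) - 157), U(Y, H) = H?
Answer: -5901037/7082496 ≈ -0.83319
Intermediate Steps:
F = 5
N(h) = 79 + h
b(d) = 1/(-157 + d) (b(d) = 1/(d - 157) = 1/(-157 + d))
(-16957 + b(-191))/(20442 + N(-169)) = (-16957 + 1/(-157 - 191))/(20442 + (79 - 169)) = (-16957 + 1/(-348))/(20442 - 90) = (-16957 - 1/348)/20352 = -5901037/348*1/20352 = -5901037/7082496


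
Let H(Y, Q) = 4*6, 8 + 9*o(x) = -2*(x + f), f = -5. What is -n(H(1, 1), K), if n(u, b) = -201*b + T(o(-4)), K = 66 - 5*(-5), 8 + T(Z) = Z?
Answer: 164681/9 ≈ 18298.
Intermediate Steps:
o(x) = 2/9 - 2*x/9 (o(x) = -8/9 + (-2*(x - 5))/9 = -8/9 + (-2*(-5 + x))/9 = -8/9 + (10 - 2*x)/9 = -8/9 + (10/9 - 2*x/9) = 2/9 - 2*x/9)
T(Z) = -8 + Z
H(Y, Q) = 24
K = 91 (K = 66 + 25 = 91)
n(u, b) = -62/9 - 201*b (n(u, b) = -201*b + (-8 + (2/9 - 2/9*(-4))) = -201*b + (-8 + (2/9 + 8/9)) = -201*b + (-8 + 10/9) = -201*b - 62/9 = -62/9 - 201*b)
-n(H(1, 1), K) = -(-62/9 - 201*91) = -(-62/9 - 18291) = -1*(-164681/9) = 164681/9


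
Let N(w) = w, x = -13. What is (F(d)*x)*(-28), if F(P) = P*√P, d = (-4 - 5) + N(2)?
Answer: -2548*I*√7 ≈ -6741.4*I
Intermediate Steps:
d = -7 (d = (-4 - 5) + 2 = -9 + 2 = -7)
F(P) = P^(3/2)
(F(d)*x)*(-28) = ((-7)^(3/2)*(-13))*(-28) = (-7*I*√7*(-13))*(-28) = (91*I*√7)*(-28) = -2548*I*√7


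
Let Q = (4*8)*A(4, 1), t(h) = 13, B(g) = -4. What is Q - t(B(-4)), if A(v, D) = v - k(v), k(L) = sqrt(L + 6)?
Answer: 115 - 32*sqrt(10) ≈ 13.807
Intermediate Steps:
k(L) = sqrt(6 + L)
A(v, D) = v - sqrt(6 + v)
Q = 128 - 32*sqrt(10) (Q = (4*8)*(4 - sqrt(6 + 4)) = 32*(4 - sqrt(10)) = 128 - 32*sqrt(10) ≈ 26.807)
Q - t(B(-4)) = (128 - 32*sqrt(10)) - 1*13 = (128 - 32*sqrt(10)) - 13 = 115 - 32*sqrt(10)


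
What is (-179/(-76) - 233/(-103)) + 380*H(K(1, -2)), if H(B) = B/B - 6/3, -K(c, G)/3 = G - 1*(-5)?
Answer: -2938495/7828 ≈ -375.38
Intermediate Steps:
K(c, G) = -15 - 3*G (K(c, G) = -3*(G - 1*(-5)) = -3*(G + 5) = -3*(5 + G) = -15 - 3*G)
H(B) = -1 (H(B) = 1 - 6*1/3 = 1 - 2 = -1)
(-179/(-76) - 233/(-103)) + 380*H(K(1, -2)) = (-179/(-76) - 233/(-103)) + 380*(-1) = (-179*(-1/76) - 233*(-1/103)) - 380 = (179/76 + 233/103) - 380 = 36145/7828 - 380 = -2938495/7828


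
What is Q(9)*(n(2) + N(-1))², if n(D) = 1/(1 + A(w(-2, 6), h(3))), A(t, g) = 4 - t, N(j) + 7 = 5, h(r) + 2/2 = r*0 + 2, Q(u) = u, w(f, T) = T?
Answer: 81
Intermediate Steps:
h(r) = 1 (h(r) = -1 + (r*0 + 2) = -1 + (0 + 2) = -1 + 2 = 1)
N(j) = -2 (N(j) = -7 + 5 = -2)
n(D) = -1 (n(D) = 1/(1 + (4 - 1*6)) = 1/(1 + (4 - 6)) = 1/(1 - 2) = 1/(-1) = -1)
Q(9)*(n(2) + N(-1))² = 9*(-1 - 2)² = 9*(-3)² = 9*9 = 81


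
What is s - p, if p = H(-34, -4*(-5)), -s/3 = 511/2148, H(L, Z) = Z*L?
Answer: 486369/716 ≈ 679.29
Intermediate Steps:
H(L, Z) = L*Z
s = -511/716 (s = -1533/2148 = -3*511/2148 = -511/716 ≈ -0.71369)
p = -680 (p = -(-136)*(-5) = -34*20 = -680)
s - p = -511/716 - 1*(-680) = -511/716 + 680 = 486369/716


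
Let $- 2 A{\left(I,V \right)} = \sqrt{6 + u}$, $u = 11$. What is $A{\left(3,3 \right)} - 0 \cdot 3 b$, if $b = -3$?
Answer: $- \frac{\sqrt{17}}{2} \approx -2.0616$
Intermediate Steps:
$A{\left(I,V \right)} = - \frac{\sqrt{17}}{2}$ ($A{\left(I,V \right)} = - \frac{\sqrt{6 + 11}}{2} = - \frac{\sqrt{17}}{2}$)
$A{\left(3,3 \right)} - 0 \cdot 3 b = - \frac{\sqrt{17}}{2} - 0 \cdot 3 \left(-3\right) = - \frac{\sqrt{17}}{2} - 0 \left(-3\right) = - \frac{\sqrt{17}}{2} - 0 = - \frac{\sqrt{17}}{2} + 0 = - \frac{\sqrt{17}}{2}$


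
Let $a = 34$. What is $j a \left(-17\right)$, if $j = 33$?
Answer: $-19074$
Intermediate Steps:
$j a \left(-17\right) = 33 \cdot 34 \left(-17\right) = 1122 \left(-17\right) = -19074$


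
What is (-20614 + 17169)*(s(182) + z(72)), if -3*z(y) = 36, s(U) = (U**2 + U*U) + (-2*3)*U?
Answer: -224421080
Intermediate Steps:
s(U) = -6*U + 2*U**2 (s(U) = (U**2 + U**2) - 6*U = 2*U**2 - 6*U = -6*U + 2*U**2)
z(y) = -12 (z(y) = -1/3*36 = -12)
(-20614 + 17169)*(s(182) + z(72)) = (-20614 + 17169)*(2*182*(-3 + 182) - 12) = -3445*(2*182*179 - 12) = -3445*(65156 - 12) = -3445*65144 = -224421080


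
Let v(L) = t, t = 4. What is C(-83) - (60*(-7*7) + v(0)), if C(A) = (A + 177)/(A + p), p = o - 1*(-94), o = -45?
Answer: 49865/17 ≈ 2933.2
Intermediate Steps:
p = 49 (p = -45 - 1*(-94) = -45 + 94 = 49)
v(L) = 4
C(A) = (177 + A)/(49 + A) (C(A) = (A + 177)/(A + 49) = (177 + A)/(49 + A))
C(-83) - (60*(-7*7) + v(0)) = (177 - 83)/(49 - 83) - (60*(-7*7) + 4) = 94/(-34) - (60*(-49) + 4) = -1/34*94 - (-2940 + 4) = -47/17 - 1*(-2936) = -47/17 + 2936 = 49865/17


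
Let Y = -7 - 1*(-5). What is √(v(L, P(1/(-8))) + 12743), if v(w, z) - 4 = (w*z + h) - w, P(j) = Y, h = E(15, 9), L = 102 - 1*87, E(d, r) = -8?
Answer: √12694 ≈ 112.67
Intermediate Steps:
L = 15 (L = 102 - 87 = 15)
h = -8
Y = -2 (Y = -7 + 5 = -2)
P(j) = -2
v(w, z) = -4 - w + w*z (v(w, z) = 4 + ((w*z - 8) - w) = 4 + ((-8 + w*z) - w) = 4 + (-8 - w + w*z) = -4 - w + w*z)
√(v(L, P(1/(-8))) + 12743) = √((-4 - 1*15 + 15*(-2)) + 12743) = √((-4 - 15 - 30) + 12743) = √(-49 + 12743) = √12694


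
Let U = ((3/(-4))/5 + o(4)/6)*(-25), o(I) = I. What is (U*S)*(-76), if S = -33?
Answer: -32395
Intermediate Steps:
U = -155/12 (U = ((3/(-4))/5 + 4/6)*(-25) = ((3*(-1/4))*(1/5) + 4*(1/6))*(-25) = (-3/4*1/5 + 2/3)*(-25) = (-3/20 + 2/3)*(-25) = (31/60)*(-25) = -155/12 ≈ -12.917)
(U*S)*(-76) = -155/12*(-33)*(-76) = (1705/4)*(-76) = -32395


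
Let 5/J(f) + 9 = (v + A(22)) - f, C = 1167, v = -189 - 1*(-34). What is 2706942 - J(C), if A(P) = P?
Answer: 3543387083/1309 ≈ 2.7069e+6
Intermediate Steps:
v = -155 (v = -189 + 34 = -155)
J(f) = 5/(-142 - f) (J(f) = 5/(-9 + ((-155 + 22) - f)) = 5/(-9 + (-133 - f)) = 5/(-142 - f))
2706942 - J(C) = 2706942 - (-5)/(142 + 1167) = 2706942 - (-5)/1309 = 2706942 - 1*(-5/1309) = 2706942 + 5/1309 = 3543387083/1309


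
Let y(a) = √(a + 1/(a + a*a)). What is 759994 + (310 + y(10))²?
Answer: 94171441/110 + 62*√121110/11 ≈ 8.5807e+5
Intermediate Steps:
y(a) = √(a + 1/(a + a²))
759994 + (310 + y(10))² = 759994 + (310 + √((1 + 10²*(1 + 10))/(10*(1 + 10))))² = 759994 + (310 + √((⅒)*(1 + 100*11)/11))² = 759994 + (310 + √((⅒)*(1/11)*(1 + 1100)))² = 759994 + (310 + √((⅒)*(1/11)*1101))² = 759994 + (310 + √(1101/110))² = 759994 + (310 + √121110/110)²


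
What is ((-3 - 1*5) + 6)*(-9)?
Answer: 18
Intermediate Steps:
((-3 - 1*5) + 6)*(-9) = ((-3 - 5) + 6)*(-9) = (-8 + 6)*(-9) = -2*(-9) = 18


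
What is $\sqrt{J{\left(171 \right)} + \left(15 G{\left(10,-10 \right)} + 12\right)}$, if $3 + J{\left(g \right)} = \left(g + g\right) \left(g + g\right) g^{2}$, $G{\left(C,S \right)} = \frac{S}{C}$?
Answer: $\sqrt{3420144318} \approx 58482.0$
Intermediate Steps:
$J{\left(g \right)} = -3 + 4 g^{4}$ ($J{\left(g \right)} = -3 + \left(g + g\right) \left(g + g\right) g^{2} = -3 + 2 g 2 g g^{2} = -3 + 4 g^{2} g^{2} = -3 + 4 g^{4}$)
$\sqrt{J{\left(171 \right)} + \left(15 G{\left(10,-10 \right)} + 12\right)} = \sqrt{\left(-3 + 4 \cdot 171^{4}\right) + \left(15 \left(- \frac{10}{10}\right) + 12\right)} = \sqrt{\left(-3 + 4 \cdot 855036081\right) + \left(15 \left(\left(-10\right) \frac{1}{10}\right) + 12\right)} = \sqrt{\left(-3 + 3420144324\right) + \left(15 \left(-1\right) + 12\right)} = \sqrt{3420144321 + \left(-15 + 12\right)} = \sqrt{3420144321 - 3} = \sqrt{3420144318}$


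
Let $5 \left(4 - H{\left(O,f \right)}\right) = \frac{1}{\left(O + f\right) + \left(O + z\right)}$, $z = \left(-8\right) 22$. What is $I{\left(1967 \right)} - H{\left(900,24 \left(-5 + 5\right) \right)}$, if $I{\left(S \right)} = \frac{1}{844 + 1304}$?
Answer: $- \frac{17439193}{4360440} \approx -3.9994$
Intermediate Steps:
$z = -176$
$I{\left(S \right)} = \frac{1}{2148}$
$H{\left(O,f \right)} = 4 - \frac{1}{5 \left(-176 + f + 2 O\right)}$ ($H{\left(O,f \right)} = 4 - \frac{1}{5 \left(\left(O + f\right) + \left(O - 176\right)\right)} = 4 - \frac{1}{5 \left(\left(O + f\right) + \left(-176 + O\right)\right)} = 4 - \frac{1}{5 \left(-176 + f + 2 O\right)}$)
$I{\left(1967 \right)} - H{\left(900,24 \left(-5 + 5\right) \right)} = \frac{1}{2148} - \frac{-3521 + 20 \cdot 24 \left(-5 + 5\right) + 40 \cdot 900}{5 \left(-176 + 24 \left(-5 + 5\right) + 2 \cdot 900\right)} = \frac{1}{2148} - \frac{-3521 + 20 \cdot 24 \cdot 0 + 36000}{5 \left(-176 + 24 \cdot 0 + 1800\right)} = \frac{1}{2148} - \frac{-3521 + 20 \cdot 0 + 36000}{5 \left(-176 + 0 + 1800\right)} = \frac{1}{2148} - \frac{-3521 + 0 + 36000}{5 \cdot 1624} = \frac{1}{2148} - \frac{1}{5} \cdot \frac{1}{1624} \cdot 32479 = \frac{1}{2148} - \frac{32479}{8120} = - \frac{17439193}{4360440}$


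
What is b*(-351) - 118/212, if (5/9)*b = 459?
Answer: -153698281/530 ≈ -2.9000e+5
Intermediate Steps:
b = 4131/5 (b = (9/5)*459 = 4131/5 ≈ 826.20)
b*(-351) - 118/212 = (4131/5)*(-351) - 118/212 = -1449981/5 - 118*1/212 = -1449981/5 - 59/106 = -153698281/530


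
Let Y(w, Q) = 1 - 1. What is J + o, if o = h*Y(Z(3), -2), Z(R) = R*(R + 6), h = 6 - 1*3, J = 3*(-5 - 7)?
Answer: -36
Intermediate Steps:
J = -36 (J = 3*(-12) = -36)
h = 3 (h = 6 - 3 = 3)
Z(R) = R*(6 + R)
Y(w, Q) = 0
o = 0 (o = 3*0 = 0)
J + o = -36 + 0 = -36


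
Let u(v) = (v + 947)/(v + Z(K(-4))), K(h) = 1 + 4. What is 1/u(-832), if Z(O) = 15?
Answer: -817/115 ≈ -7.1043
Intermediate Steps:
K(h) = 5
u(v) = (947 + v)/(15 + v) (u(v) = (v + 947)/(v + 15) = (947 + v)/(15 + v))
1/u(-832) = 1/((947 - 832)/(15 - 832)) = 1/(115/(-817)) = 1/(-1/817*115) = 1/(-115/817) = -817/115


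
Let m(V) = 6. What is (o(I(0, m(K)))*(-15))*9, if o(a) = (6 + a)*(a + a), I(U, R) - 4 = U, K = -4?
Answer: -10800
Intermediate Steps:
I(U, R) = 4 + U
o(a) = 2*a*(6 + a) (o(a) = (6 + a)*(2*a) = 2*a*(6 + a))
(o(I(0, m(K)))*(-15))*9 = ((2*(4 + 0)*(6 + (4 + 0)))*(-15))*9 = ((2*4*(6 + 4))*(-15))*9 = ((2*4*10)*(-15))*9 = (80*(-15))*9 = -1200*9 = -10800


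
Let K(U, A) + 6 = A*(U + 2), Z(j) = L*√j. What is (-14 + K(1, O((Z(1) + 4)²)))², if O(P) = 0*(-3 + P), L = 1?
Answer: 400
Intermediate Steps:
Z(j) = √j (Z(j) = 1*√j = √j)
O(P) = 0
K(U, A) = -6 + A*(2 + U) (K(U, A) = -6 + A*(U + 2) = -6 + A*(2 + U))
(-14 + K(1, O((Z(1) + 4)²)))² = (-14 + (-6 + 2*0 + 0*1))² = (-14 + (-6 + 0 + 0))² = (-14 - 6)² = (-20)² = 400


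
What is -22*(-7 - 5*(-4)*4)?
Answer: -1606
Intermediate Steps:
-22*(-7 - 5*(-4)*4) = -22*(-7 - (-20)*4) = -22*(-7 - 1*(-80)) = -22*(-7 + 80) = -22*73 = -1606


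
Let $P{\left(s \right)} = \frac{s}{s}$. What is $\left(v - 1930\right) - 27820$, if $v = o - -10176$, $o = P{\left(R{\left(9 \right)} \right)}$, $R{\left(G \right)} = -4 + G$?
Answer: $-19573$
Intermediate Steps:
$P{\left(s \right)} = 1$
$o = 1$
$v = 10177$ ($v = 1 - -10176 = 1 + 10176 = 10177$)
$\left(v - 1930\right) - 27820 = \left(10177 - 1930\right) - 27820 = 8247 - 27820 = -19573$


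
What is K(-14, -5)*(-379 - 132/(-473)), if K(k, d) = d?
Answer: 81425/43 ≈ 1893.6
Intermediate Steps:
K(-14, -5)*(-379 - 132/(-473)) = -5*(-379 - 132/(-473)) = -5*(-379 - 132*(-1/473)) = -5*(-379 + 12/43) = -5*(-16285/43) = 81425/43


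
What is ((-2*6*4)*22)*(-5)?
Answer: 5280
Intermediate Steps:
((-2*6*4)*22)*(-5) = (-12*4*22)*(-5) = -48*22*(-5) = -1056*(-5) = 5280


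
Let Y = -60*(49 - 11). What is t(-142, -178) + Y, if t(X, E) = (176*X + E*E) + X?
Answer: 4270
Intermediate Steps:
Y = -2280 (Y = -60*38 = -2280)
t(X, E) = E² + 177*X (t(X, E) = (176*X + E²) + X = (E² + 176*X) + X = E² + 177*X)
t(-142, -178) + Y = ((-178)² + 177*(-142)) - 2280 = (31684 - 25134) - 2280 = 6550 - 2280 = 4270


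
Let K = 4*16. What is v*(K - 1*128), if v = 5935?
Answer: -379840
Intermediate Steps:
K = 64
v*(K - 1*128) = 5935*(64 - 1*128) = 5935*(64 - 128) = 5935*(-64) = -379840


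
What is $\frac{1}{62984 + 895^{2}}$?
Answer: $\frac{1}{864009} \approx 1.1574 \cdot 10^{-6}$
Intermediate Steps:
$\frac{1}{62984 + 895^{2}} = \frac{1}{62984 + 801025} = \frac{1}{864009}$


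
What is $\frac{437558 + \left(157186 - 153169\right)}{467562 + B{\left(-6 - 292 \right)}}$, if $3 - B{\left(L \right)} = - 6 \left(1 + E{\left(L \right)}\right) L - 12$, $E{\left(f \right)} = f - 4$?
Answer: $\frac{88315}{201153} \approx 0.43904$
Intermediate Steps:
$E{\left(f \right)} = -4 + f$ ($E{\left(f \right)} = f - 4 = -4 + f$)
$B{\left(L \right)} = 15 + 6 L \left(-3 + L\right)$ ($B{\left(L \right)} = 3 - \left(- 6 \left(1 + \left(-4 + L\right)\right) L - 12\right) = 3 - \left(- 6 \left(-3 + L\right) L - 12\right) = 3 - \left(- 6 L \left(-3 + L\right) - 12\right) = 3 - \left(-12 - 6 L \left(-3 + L\right)\right) = 3 + \left(12 + 6 L \left(-3 + L\right)\right) = 15 + 6 L \left(-3 + L\right)$)
$\frac{437558 + \left(157186 - 153169\right)}{467562 + B{\left(-6 - 292 \right)}} = \frac{437558 + \left(157186 - 153169\right)}{467562 + \left(15 - 18 \left(-6 - 292\right) + 6 \left(-6 - 292\right)^{2}\right)} = \frac{437558 + 4017}{467562 + \left(15 - -5364 + 6 \left(-298\right)^{2}\right)} = \frac{441575}{467562 + \left(15 + 5364 + 6 \cdot 88804\right)} = \frac{441575}{467562 + \left(15 + 5364 + 532824\right)} = \frac{441575}{467562 + 538203} = \frac{441575}{1005765} = 441575 \cdot \frac{1}{1005765} = \frac{88315}{201153}$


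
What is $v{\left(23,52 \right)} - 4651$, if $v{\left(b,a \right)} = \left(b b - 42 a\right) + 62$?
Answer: $-6244$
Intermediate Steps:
$v{\left(b,a \right)} = 62 + b^{2} - 42 a$ ($v{\left(b,a \right)} = \left(b^{2} - 42 a\right) + 62 = 62 + b^{2} - 42 a$)
$v{\left(23,52 \right)} - 4651 = \left(62 + 23^{2} - 2184\right) - 4651 = \left(62 + 529 - 2184\right) - 4651 = -1593 - 4651 = -6244$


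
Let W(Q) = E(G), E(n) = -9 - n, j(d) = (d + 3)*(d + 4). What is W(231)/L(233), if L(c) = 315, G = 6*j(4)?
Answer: -23/21 ≈ -1.0952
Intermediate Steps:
j(d) = (3 + d)*(4 + d)
G = 336 (G = 6*(12 + 4**2 + 7*4) = 6*(12 + 16 + 28) = 6*56 = 336)
W(Q) = -345 (W(Q) = -9 - 1*336 = -9 - 336 = -345)
W(231)/L(233) = -345/315 = -345*1/315 = -23/21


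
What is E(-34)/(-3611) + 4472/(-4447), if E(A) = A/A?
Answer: -16152839/16058117 ≈ -1.0059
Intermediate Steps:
E(A) = 1
E(-34)/(-3611) + 4472/(-4447) = 1/(-3611) + 4472/(-4447) = 1*(-1/3611) + 4472*(-1/4447) = -1/3611 - 4472/4447 = -16152839/16058117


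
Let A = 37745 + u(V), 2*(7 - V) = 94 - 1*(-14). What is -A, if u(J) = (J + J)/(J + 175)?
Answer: -2415633/64 ≈ -37744.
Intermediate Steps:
V = -47 (V = 7 - (94 - 1*(-14))/2 = 7 - (94 + 14)/2 = 7 - ½*108 = 7 - 54 = -47)
u(J) = 2*J/(175 + J) (u(J) = (2*J)/(175 + J) = 2*J/(175 + J))
A = 2415633/64 (A = 37745 + 2*(-47)/(175 - 47) = 37745 + 2*(-47)/128 = 37745 + 2*(-47)*(1/128) = 37745 - 47/64 = 2415633/64 ≈ 37744.)
-A = -1*2415633/64 = -2415633/64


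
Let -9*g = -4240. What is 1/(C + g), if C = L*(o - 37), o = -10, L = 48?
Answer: -9/16064 ≈ -0.00056026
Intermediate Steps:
g = 4240/9 (g = -⅑*(-4240) = 4240/9 ≈ 471.11)
C = -2256 (C = 48*(-10 - 37) = 48*(-47) = -2256)
1/(C + g) = 1/(-2256 + 4240/9) = 1/(-16064/9) = -9/16064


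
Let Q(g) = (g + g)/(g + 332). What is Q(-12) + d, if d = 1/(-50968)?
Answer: -9559/127420 ≈ -0.075020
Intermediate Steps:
d = -1/50968 ≈ -1.9620e-5
Q(g) = 2*g/(332 + g) (Q(g) = (2*g)/(332 + g) = 2*g/(332 + g))
Q(-12) + d = 2*(-12)/(332 - 12) - 1/50968 = 2*(-12)/320 - 1/50968 = 2*(-12)*(1/320) - 1/50968 = -3/40 - 1/50968 = -9559/127420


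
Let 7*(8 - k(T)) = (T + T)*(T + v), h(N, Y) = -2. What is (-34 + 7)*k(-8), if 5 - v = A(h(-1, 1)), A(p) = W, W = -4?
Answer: -1944/7 ≈ -277.71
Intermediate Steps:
A(p) = -4
v = 9 (v = 5 - 1*(-4) = 5 + 4 = 9)
k(T) = 8 - 2*T*(9 + T)/7 (k(T) = 8 - (T + T)*(T + 9)/7 = 8 - 2*T*(9 + T)/7)
(-34 + 7)*k(-8) = (-34 + 7)*(8 - 18/7*(-8) - 2/7*(-8)**2) = -27*(8 + 144/7 - 2/7*64) = -27*(8 + 144/7 - 128/7) = -27*72/7 = -1944/7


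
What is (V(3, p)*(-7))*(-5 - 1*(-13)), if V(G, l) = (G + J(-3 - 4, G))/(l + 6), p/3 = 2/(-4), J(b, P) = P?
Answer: -224/3 ≈ -74.667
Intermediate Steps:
p = -3/2 (p = 3*(2/(-4)) = 3*(2*(-¼)) = 3*(-½) = -3/2 ≈ -1.5000)
V(G, l) = 2*G/(6 + l) (V(G, l) = (G + G)/(l + 6) = (2*G)/(6 + l) = 2*G/(6 + l))
(V(3, p)*(-7))*(-5 - 1*(-13)) = ((2*3/(6 - 3/2))*(-7))*(-5 - 1*(-13)) = ((2*3/(9/2))*(-7))*(-5 + 13) = ((2*3*(2/9))*(-7))*8 = ((4/3)*(-7))*8 = -28/3*8 = -224/3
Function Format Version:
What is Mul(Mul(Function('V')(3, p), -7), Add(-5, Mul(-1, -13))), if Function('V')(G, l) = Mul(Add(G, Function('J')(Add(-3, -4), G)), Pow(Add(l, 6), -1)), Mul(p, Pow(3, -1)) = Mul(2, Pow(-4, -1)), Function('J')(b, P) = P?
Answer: Rational(-224, 3) ≈ -74.667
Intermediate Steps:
p = Rational(-3, 2) (p = Mul(3, Mul(2, Pow(-4, -1))) = Mul(3, Mul(2, Rational(-1, 4))) = Mul(3, Rational(-1, 2)) = Rational(-3, 2) ≈ -1.5000)
Function('V')(G, l) = Mul(2, G, Pow(Add(6, l), -1)) (Function('V')(G, l) = Mul(Add(G, G), Pow(Add(l, 6), -1)) = Mul(Mul(2, G), Pow(Add(6, l), -1)) = Mul(2, G, Pow(Add(6, l), -1)))
Mul(Mul(Function('V')(3, p), -7), Add(-5, Mul(-1, -13))) = Mul(Mul(Mul(2, 3, Pow(Add(6, Rational(-3, 2)), -1)), -7), Add(-5, Mul(-1, -13))) = Mul(Mul(Mul(2, 3, Pow(Rational(9, 2), -1)), -7), Add(-5, 13)) = Mul(Mul(Mul(2, 3, Rational(2, 9)), -7), 8) = Mul(Mul(Rational(4, 3), -7), 8) = Mul(Rational(-28, 3), 8) = Rational(-224, 3)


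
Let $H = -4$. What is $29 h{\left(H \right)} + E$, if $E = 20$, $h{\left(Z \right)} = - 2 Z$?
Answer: $252$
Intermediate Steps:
$29 h{\left(H \right)} + E = 29 \left(\left(-2\right) \left(-4\right)\right) + 20 = 29 \cdot 8 + 20 = 232 + 20 = 252$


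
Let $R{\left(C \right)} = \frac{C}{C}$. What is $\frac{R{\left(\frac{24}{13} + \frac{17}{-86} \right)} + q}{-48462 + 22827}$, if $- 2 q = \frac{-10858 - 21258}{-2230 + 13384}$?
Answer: $- \frac{13606}{142966395} \approx -9.5169 \cdot 10^{-5}$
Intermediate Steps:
$q = \frac{8029}{5577}$ ($q = - \frac{\left(-10858 - 21258\right) \frac{1}{-2230 + 13384}}{2} = - \frac{\left(-32116\right) \frac{1}{11154}}{2} = \left(- \frac{1}{2}\right) \left(- \frac{16058}{5577}\right) = \frac{8029}{5577} \approx 1.4397$)
$R{\left(C \right)} = 1$
$\frac{R{\left(\frac{24}{13} + \frac{17}{-86} \right)} + q}{-48462 + 22827} = \frac{1 + \frac{8029}{5577}}{-48462 + 22827} = \frac{13606}{5577 \left(-25635\right)} = \frac{13606}{5577} \left(- \frac{1}{25635}\right) = - \frac{13606}{142966395}$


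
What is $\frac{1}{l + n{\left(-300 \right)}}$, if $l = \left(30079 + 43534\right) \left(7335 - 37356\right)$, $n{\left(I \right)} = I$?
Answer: $- \frac{1}{2209936173} \approx -4.525 \cdot 10^{-10}$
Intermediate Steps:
$l = -2209935873$ ($l = 73613 \left(-30021\right) = -2209935873$)
$\frac{1}{l + n{\left(-300 \right)}} = \frac{1}{-2209935873 - 300} = \frac{1}{-2209936173} = - \frac{1}{2209936173}$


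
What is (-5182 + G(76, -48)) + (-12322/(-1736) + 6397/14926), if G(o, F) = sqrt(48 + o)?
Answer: -33519639047/6477884 + 2*sqrt(31) ≈ -5163.3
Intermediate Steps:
(-5182 + G(76, -48)) + (-12322/(-1736) + 6397/14926) = (-5182 + sqrt(48 + 76)) + (-12322/(-1736) + 6397/14926) = (-5182 + sqrt(124)) + (-12322*(-1/1736) + 6397*(1/14926)) = (-5182 + 2*sqrt(31)) + (6161/868 + 6397/14926) = (-5182 + 2*sqrt(31)) + 48755841/6477884 = -33519639047/6477884 + 2*sqrt(31)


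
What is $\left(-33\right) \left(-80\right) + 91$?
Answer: $2731$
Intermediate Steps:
$\left(-33\right) \left(-80\right) + 91 = 2640 + 91 = 2731$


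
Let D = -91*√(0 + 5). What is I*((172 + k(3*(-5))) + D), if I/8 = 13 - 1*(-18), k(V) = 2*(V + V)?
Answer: 27776 - 22568*√5 ≈ -22688.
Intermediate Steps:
k(V) = 4*V (k(V) = 2*(2*V) = 4*V)
I = 248 (I = 8*(13 - 1*(-18)) = 8*(13 + 18) = 8*31 = 248)
D = -91*√5 ≈ -203.48
I*((172 + k(3*(-5))) + D) = 248*((172 + 4*(3*(-5))) - 91*√5) = 248*((172 + 4*(-15)) - 91*√5) = 248*((172 - 60) - 91*√5) = 248*(112 - 91*√5) = 27776 - 22568*√5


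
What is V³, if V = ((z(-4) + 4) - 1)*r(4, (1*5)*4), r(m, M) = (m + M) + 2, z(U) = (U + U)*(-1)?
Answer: 23393656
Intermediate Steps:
z(U) = -2*U (z(U) = (2*U)*(-1) = -2*U)
r(m, M) = 2 + M + m (r(m, M) = (M + m) + 2 = 2 + M + m)
V = 286 (V = ((-2*(-4) + 4) - 1)*(2 + (1*5)*4 + 4) = ((8 + 4) - 1)*(2 + 5*4 + 4) = (12 - 1)*(2 + 20 + 4) = 11*26 = 286)
V³ = 286³ = 23393656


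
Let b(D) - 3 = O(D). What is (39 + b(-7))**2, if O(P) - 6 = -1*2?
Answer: 2116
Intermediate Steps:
O(P) = 4 (O(P) = 6 - 1*2 = 6 - 2 = 4)
b(D) = 7 (b(D) = 3 + 4 = 7)
(39 + b(-7))**2 = (39 + 7)**2 = 46**2 = 2116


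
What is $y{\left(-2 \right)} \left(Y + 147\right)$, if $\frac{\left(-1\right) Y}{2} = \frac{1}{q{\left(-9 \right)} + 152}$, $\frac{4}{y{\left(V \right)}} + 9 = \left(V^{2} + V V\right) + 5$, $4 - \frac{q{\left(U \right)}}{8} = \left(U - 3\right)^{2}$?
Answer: $\frac{71149}{484} \approx 147.0$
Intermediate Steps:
$q{\left(U \right)} = 32 - 8 \left(-3 + U\right)^{2}$ ($q{\left(U \right)} = 32 - 8 \left(U - 3\right)^{2} = 32 - 8 \left(-3 + U\right)^{2}$)
$y{\left(V \right)} = \frac{4}{-4 + 2 V^{2}}$ ($y{\left(V \right)} = \frac{4}{-9 + \left(\left(V^{2} + V V\right) + 5\right)} = \frac{4}{-9 + \left(\left(V^{2} + V^{2}\right) + 5\right)} = \frac{4}{-9 + \left(2 V^{2} + 5\right)} = \frac{4}{-9 + \left(5 + 2 V^{2}\right)} = \frac{4}{-4 + 2 V^{2}}$)
$Y = \frac{1}{484}$ ($Y = - \frac{2}{\left(32 - 8 \left(-3 - 9\right)^{2}\right) + 152} = - \frac{2}{\left(32 - 8 \left(-12\right)^{2}\right) + 152} = - \frac{2}{\left(32 - 1152\right) + 152} = - \frac{2}{-1120 + 152} = - \frac{2}{-968} = \left(-2\right) \left(- \frac{1}{968}\right) = \frac{1}{484} \approx 0.0020661$)
$y{\left(-2 \right)} \left(Y + 147\right) = \frac{2}{-2 + \left(-2\right)^{2}} \left(\frac{1}{484} + 147\right) = \frac{2}{-2 + 4} \cdot \frac{71149}{484} = \frac{2}{2} \cdot \frac{71149}{484} = 2 \cdot \frac{1}{2} \cdot \frac{71149}{484} = 1 \cdot \frac{71149}{484} = \frac{71149}{484}$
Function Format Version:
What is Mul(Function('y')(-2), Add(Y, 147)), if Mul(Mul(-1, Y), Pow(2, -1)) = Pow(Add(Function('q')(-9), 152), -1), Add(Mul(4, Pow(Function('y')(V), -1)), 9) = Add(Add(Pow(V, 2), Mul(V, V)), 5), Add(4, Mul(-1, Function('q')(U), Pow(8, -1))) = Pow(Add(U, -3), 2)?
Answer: Rational(71149, 484) ≈ 147.00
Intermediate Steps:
Function('q')(U) = Add(32, Mul(-8, Pow(Add(-3, U), 2))) (Function('q')(U) = Add(32, Mul(-8, Pow(Add(U, -3), 2))) = Add(32, Mul(-8, Pow(Add(-3, U), 2))))
Function('y')(V) = Mul(4, Pow(Add(-4, Mul(2, Pow(V, 2))), -1)) (Function('y')(V) = Mul(4, Pow(Add(-9, Add(Add(Pow(V, 2), Mul(V, V)), 5)), -1)) = Mul(4, Pow(Add(-9, Add(Add(Pow(V, 2), Pow(V, 2)), 5)), -1)) = Mul(4, Pow(Add(-9, Add(Mul(2, Pow(V, 2)), 5)), -1)) = Mul(4, Pow(Add(-9, Add(5, Mul(2, Pow(V, 2)))), -1)) = Mul(4, Pow(Add(-4, Mul(2, Pow(V, 2))), -1)))
Y = Rational(1, 484) (Y = Mul(-2, Pow(Add(Add(32, Mul(-8, Pow(Add(-3, -9), 2))), 152), -1)) = Mul(-2, Pow(Add(Add(32, Mul(-8, Pow(-12, 2))), 152), -1)) = Mul(-2, Pow(Add(Add(32, Mul(-8, 144)), 152), -1)) = Mul(-2, Pow(Add(Add(32, -1152), 152), -1)) = Mul(-2, Pow(Add(-1120, 152), -1)) = Mul(-2, Pow(-968, -1)) = Mul(-2, Rational(-1, 968)) = Rational(1, 484) ≈ 0.0020661)
Mul(Function('y')(-2), Add(Y, 147)) = Mul(Mul(2, Pow(Add(-2, Pow(-2, 2)), -1)), Add(Rational(1, 484), 147)) = Mul(Mul(2, Pow(Add(-2, 4), -1)), Rational(71149, 484)) = Mul(Mul(2, Pow(2, -1)), Rational(71149, 484)) = Mul(Mul(2, Rational(1, 2)), Rational(71149, 484)) = Mul(1, Rational(71149, 484)) = Rational(71149, 484)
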